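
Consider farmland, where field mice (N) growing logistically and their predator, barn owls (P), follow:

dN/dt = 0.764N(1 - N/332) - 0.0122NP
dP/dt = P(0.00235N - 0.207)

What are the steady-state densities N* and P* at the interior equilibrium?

From dP/dt = 0 with P > 0: 0.00235N* = 0.207, so N* = 88.1.
Substitute into dN/dt = 0: 0.764(1 - 88.1/332) = 0.0122P*.
The bracket is 0.735, giving P* = 0.561/0.0122 = 46.

N* ≈ 88.1, P* ≈ 46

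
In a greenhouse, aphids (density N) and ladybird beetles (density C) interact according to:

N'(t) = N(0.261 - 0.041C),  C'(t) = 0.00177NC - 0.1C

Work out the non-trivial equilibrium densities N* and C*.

Set dC/dt = 0 with C > 0: 0.00177N - 0.1 = 0, so N* = 0.1/0.00177 = 56.5.
Set dN/dt = 0 with N > 0: 0.261 - 0.041C = 0, so C* = 0.261/0.041 = 6.37.

N* ≈ 56.5, C* ≈ 6.37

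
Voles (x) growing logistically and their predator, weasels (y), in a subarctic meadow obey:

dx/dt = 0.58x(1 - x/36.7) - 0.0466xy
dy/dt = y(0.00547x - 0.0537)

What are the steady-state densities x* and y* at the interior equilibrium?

x* ≈ 9.82, y* ≈ 9.12

From dy/dt = 0 with y > 0: 0.00547x* = 0.0537, so x* = 9.82.
Substitute into dx/dt = 0: 0.58(1 - 9.82/36.7) = 0.0466y*.
The bracket is 0.733, giving y* = 0.425/0.0466 = 9.12.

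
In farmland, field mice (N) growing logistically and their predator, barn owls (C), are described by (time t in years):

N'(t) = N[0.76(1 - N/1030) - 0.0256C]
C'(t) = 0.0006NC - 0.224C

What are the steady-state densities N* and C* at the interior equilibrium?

From dC/dt = 0 with C > 0: 0.0006N* = 0.224, so N* = 373.
Substitute into dN/dt = 0: 0.76(1 - 373/1030) = 0.0256C*.
The bracket is 0.638, giving C* = 0.485/0.0256 = 18.9.

N* ≈ 373, C* ≈ 18.9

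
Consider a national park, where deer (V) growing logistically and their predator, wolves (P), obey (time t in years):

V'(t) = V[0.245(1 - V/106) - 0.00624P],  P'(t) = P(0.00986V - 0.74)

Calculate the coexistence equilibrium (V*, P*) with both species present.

V* ≈ 75.1, P* ≈ 11.5

From dP/dt = 0 with P > 0: 0.00986V* = 0.74, so V* = 75.1.
Substitute into dV/dt = 0: 0.245(1 - 75.1/106) = 0.00624P*.
The bracket is 0.292, giving P* = 0.0715/0.00624 = 11.5.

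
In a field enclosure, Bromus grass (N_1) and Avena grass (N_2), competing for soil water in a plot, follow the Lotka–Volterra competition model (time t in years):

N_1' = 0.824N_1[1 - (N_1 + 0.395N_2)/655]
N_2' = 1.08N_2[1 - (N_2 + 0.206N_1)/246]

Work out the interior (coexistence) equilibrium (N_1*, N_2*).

N_1* ≈ 607, N_2* ≈ 121

Setting both brackets to zero gives the nullclines N_1 + 0.395N_2 = 655 and 0.206N_1 + N_2 = 246.
Substituting N_2 = 246 - 0.206N_1 into the first: N_1(1 - 0.395·0.206) = 655 - 0.395·246.
So N_1* = 558/0.919 = 607, and then N_2* = 246 - 0.206·607 = 121.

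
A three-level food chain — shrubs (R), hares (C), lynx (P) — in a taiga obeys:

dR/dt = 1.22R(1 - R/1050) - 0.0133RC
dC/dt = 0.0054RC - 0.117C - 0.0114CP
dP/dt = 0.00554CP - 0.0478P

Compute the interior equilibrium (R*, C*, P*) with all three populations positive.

From dP/dt = 0: 0.00554C* = 0.0478, so C* = 8.63.
From dR/dt = 0: 1.22(1 - R*/1050) = 0.0133·8.63, giving R* = 1050·(1 - 0.0941) = 951.
From dC/dt = 0: 0.0054·951 - 0.117 = 0.0114P*, so P* = 5.02/0.0114 = 440.

R* ≈ 951, C* ≈ 8.63, P* ≈ 440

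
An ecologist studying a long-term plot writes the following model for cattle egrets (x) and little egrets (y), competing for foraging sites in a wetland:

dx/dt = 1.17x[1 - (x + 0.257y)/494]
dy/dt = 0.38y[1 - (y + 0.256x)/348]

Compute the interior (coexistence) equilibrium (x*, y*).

Setting both brackets to zero gives the nullclines x + 0.257y = 494 and 0.256x + y = 348.
Substituting y = 348 - 0.256x into the first: x(1 - 0.257·0.256) = 494 - 0.257·348.
So x* = 405/0.934 = 433, and then y* = 348 - 0.256·433 = 237.

x* ≈ 433, y* ≈ 237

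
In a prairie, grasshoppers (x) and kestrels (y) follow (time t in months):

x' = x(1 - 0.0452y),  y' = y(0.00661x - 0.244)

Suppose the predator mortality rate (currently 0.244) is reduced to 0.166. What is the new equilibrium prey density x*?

x* ≈ 25.1

At the interior fixed point, setting dy/dt = 0 with y > 0 fixes x* = (predator death rate)/(xy coefficient) — independent of the other coefficients.
With the change, x* = 0.166/0.00661 = 25.1; it falls from 36.9.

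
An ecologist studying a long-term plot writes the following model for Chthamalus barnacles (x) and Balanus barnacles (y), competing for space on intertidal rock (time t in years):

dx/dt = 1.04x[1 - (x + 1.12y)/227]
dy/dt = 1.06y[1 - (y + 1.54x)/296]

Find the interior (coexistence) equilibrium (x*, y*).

x* ≈ 144, y* ≈ 73.9

Setting both brackets to zero gives the nullclines x + 1.12y = 227 and 1.54x + y = 296.
Substituting y = 296 - 1.54x into the first: x(1 - 1.12·1.54) = 227 - 1.12·296.
So x* = -105/-0.725 = 144, and then y* = 296 - 1.54·144 = 73.9.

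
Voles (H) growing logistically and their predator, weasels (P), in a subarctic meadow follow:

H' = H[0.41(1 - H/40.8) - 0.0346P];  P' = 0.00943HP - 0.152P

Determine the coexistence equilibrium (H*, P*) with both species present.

From dP/dt = 0 with P > 0: 0.00943H* = 0.152, so H* = 16.1.
Substitute into dH/dt = 0: 0.41(1 - 16.1/40.8) = 0.0346P*.
The bracket is 0.605, giving P* = 0.248/0.0346 = 7.17.

H* ≈ 16.1, P* ≈ 7.17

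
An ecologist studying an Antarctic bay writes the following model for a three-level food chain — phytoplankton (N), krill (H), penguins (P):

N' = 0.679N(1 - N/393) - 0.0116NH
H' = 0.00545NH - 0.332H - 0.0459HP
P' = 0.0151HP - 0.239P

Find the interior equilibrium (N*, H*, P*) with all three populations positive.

From dP/dt = 0: 0.0151H* = 0.239, so H* = 15.8.
From dN/dt = 0: 0.679(1 - N*/393) = 0.0116·15.8, giving N* = 393·(1 - 0.27) = 287.
From dH/dt = 0: 0.00545·287 - 0.332 = 0.0459P*, so P* = 1.23/0.0459 = 26.8.

N* ≈ 287, H* ≈ 15.8, P* ≈ 26.8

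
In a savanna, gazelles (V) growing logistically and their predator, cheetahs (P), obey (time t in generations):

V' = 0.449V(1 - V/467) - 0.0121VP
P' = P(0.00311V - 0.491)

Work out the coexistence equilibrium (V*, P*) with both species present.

From dP/dt = 0 with P > 0: 0.00311V* = 0.491, so V* = 158.
Substitute into dV/dt = 0: 0.449(1 - 158/467) = 0.0121P*.
The bracket is 0.662, giving P* = 0.297/0.0121 = 24.6.

V* ≈ 158, P* ≈ 24.6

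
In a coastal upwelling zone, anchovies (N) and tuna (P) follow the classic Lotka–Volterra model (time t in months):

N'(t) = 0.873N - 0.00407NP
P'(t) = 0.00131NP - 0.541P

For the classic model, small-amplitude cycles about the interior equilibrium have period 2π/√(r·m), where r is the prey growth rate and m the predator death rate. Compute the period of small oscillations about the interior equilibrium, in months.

Here r = 0.873 and m = 0.541, so r·m = 0.472.
ω = √0.472 = 0.687 per month, hence T = 2π/ω ≈ 9.14 months.

T ≈ 9.14 months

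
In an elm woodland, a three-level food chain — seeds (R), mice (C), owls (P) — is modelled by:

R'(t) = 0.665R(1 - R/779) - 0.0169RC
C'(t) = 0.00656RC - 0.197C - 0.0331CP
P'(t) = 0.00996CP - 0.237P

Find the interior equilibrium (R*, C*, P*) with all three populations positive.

From dP/dt = 0: 0.00996C* = 0.237, so C* = 23.8.
From dR/dt = 0: 0.665(1 - R*/779) = 0.0169·23.8, giving R* = 779·(1 - 0.605) = 308.
From dC/dt = 0: 0.00656·308 - 0.197 = 0.0331P*, so P* = 1.82/0.0331 = 55.1.

R* ≈ 308, C* ≈ 23.8, P* ≈ 55.1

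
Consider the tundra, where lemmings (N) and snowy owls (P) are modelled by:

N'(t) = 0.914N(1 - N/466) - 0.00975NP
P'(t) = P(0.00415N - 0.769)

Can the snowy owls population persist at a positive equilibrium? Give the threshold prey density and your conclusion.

Threshold N = 185; K > 185, so yes, the predator persists.

The predator equation gives dP/dt > 0 only when N > 0.769/0.00415 = 185.
Without the predator, N → K = 466. Since 466 > 185, the predator can invade and persist.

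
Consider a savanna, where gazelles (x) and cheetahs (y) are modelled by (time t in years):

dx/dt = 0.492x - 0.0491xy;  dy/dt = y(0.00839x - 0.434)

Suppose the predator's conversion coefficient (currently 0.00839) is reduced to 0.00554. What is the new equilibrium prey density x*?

x* ≈ 78.3

At the interior fixed point, setting dy/dt = 0 with y > 0 fixes x* = (predator death rate)/(xy coefficient) — independent of the other coefficients.
With the change, x* = 0.434/0.00554 = 78.3; it rises from 51.7.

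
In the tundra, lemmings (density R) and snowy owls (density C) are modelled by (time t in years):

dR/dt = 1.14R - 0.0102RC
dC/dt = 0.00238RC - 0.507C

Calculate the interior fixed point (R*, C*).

R* ≈ 213, C* ≈ 112

Set dC/dt = 0 with C > 0: 0.00238R - 0.507 = 0, so R* = 0.507/0.00238 = 213.
Set dR/dt = 0 with R > 0: 1.14 - 0.0102C = 0, so C* = 1.14/0.0102 = 112.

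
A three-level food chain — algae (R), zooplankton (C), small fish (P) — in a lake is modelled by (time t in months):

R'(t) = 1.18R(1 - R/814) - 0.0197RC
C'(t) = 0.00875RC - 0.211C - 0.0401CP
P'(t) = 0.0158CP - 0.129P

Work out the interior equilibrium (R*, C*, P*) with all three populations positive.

R* ≈ 703, C* ≈ 8.16, P* ≈ 148

From dP/dt = 0: 0.0158C* = 0.129, so C* = 8.16.
From dR/dt = 0: 1.18(1 - R*/814) = 0.0197·8.16, giving R* = 814·(1 - 0.136) = 703.
From dC/dt = 0: 0.00875·703 - 0.211 = 0.0401P*, so P* = 5.94/0.0401 = 148.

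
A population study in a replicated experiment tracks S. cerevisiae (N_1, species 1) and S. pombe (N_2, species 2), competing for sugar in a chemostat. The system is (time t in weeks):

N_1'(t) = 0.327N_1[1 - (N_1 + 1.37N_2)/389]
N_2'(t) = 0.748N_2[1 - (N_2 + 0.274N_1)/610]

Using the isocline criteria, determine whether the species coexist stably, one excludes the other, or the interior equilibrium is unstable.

Compare the nullcline intercepts: K1/α12 = 389/1.37 = 284 < K2 = 610; K2/α21 = 610/0.274 = 2230 > K1 = 389.
Since the inequalities point opposite ways, species 2 can invade but species 1 cannot.

species 2 excludes species 1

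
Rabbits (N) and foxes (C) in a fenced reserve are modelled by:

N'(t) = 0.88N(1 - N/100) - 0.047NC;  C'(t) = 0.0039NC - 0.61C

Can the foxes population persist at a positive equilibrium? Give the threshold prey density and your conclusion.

The predator equation gives dC/dt > 0 only when N > 0.61/0.0039 = 156.
Without the predator, N → K = 100. Since 100 < 156, the predator cannot invade.

Threshold N = 156; K < 156, so no, the predator goes extinct.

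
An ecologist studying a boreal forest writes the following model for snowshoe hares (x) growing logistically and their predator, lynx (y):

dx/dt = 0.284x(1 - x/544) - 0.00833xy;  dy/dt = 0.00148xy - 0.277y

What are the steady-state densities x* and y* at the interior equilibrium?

From dy/dt = 0 with y > 0: 0.00148x* = 0.277, so x* = 187.
Substitute into dx/dt = 0: 0.284(1 - 187/544) = 0.00833y*.
The bracket is 0.656, giving y* = 0.186/0.00833 = 22.4.

x* ≈ 187, y* ≈ 22.4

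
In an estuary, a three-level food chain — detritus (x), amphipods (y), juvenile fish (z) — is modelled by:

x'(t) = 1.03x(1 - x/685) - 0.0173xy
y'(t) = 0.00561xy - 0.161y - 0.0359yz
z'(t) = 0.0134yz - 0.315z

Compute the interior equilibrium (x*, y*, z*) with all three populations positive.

From dz/dt = 0: 0.0134y* = 0.315, so y* = 23.5.
From dx/dt = 0: 1.03(1 - x*/685) = 0.0173·23.5, giving x* = 685·(1 - 0.395) = 415.
From dy/dt = 0: 0.00561·415 - 0.161 = 0.0359z*, so z* = 2.16/0.0359 = 60.3.

x* ≈ 415, y* ≈ 23.5, z* ≈ 60.3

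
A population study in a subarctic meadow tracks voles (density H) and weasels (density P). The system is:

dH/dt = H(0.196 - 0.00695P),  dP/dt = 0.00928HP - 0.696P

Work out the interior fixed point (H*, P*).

Set dP/dt = 0 with P > 0: 0.00928H - 0.696 = 0, so H* = 0.696/0.00928 = 75.
Set dH/dt = 0 with H > 0: 0.196 - 0.00695P = 0, so P* = 0.196/0.00695 = 28.2.

H* ≈ 75, P* ≈ 28.2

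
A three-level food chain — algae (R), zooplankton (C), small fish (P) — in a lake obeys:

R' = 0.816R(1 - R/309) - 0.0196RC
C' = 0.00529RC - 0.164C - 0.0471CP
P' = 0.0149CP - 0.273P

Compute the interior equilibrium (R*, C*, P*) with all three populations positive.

From dP/dt = 0: 0.0149C* = 0.273, so C* = 18.3.
From dR/dt = 0: 0.816(1 - R*/309) = 0.0196·18.3, giving R* = 309·(1 - 0.44) = 173.
From dC/dt = 0: 0.00529·173 - 0.164 = 0.0471P*, so P* = 0.751/0.0471 = 15.9.

R* ≈ 173, C* ≈ 18.3, P* ≈ 15.9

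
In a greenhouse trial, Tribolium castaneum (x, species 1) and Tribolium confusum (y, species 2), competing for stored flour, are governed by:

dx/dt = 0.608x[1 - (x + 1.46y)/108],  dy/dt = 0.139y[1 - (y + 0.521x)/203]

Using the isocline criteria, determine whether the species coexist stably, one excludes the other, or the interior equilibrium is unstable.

Compare the nullcline intercepts: K1/α12 = 108/1.46 = 74 < K2 = 203; K2/α21 = 203/0.521 = 390 > K1 = 108.
Since the inequalities point opposite ways, species 2 can invade but species 1 cannot.

species 2 excludes species 1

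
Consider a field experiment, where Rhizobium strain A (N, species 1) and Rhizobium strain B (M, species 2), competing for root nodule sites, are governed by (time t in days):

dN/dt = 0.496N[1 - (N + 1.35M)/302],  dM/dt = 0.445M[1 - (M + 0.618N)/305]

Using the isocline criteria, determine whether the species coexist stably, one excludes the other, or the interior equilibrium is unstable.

species 2 excludes species 1

Compare the nullcline intercepts: K1/α12 = 302/1.35 = 224 < K2 = 305; K2/α21 = 305/0.618 = 494 > K1 = 302.
Since the inequalities point opposite ways, species 2 can invade but species 1 cannot.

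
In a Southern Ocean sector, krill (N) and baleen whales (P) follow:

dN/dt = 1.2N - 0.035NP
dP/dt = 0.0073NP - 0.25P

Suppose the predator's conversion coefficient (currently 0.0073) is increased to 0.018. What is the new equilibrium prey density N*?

At the interior fixed point, setting dP/dt = 0 with P > 0 fixes N* = (predator death rate)/(NP coefficient) — independent of the other coefficients.
With the change, N* = 0.25/0.018 = 13.9; it falls from 34.2.

N* ≈ 13.9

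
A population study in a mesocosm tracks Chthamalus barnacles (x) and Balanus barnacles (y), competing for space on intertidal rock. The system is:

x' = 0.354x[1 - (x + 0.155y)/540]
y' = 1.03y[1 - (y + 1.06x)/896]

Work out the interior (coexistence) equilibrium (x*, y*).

Setting both brackets to zero gives the nullclines x + 0.155y = 540 and 1.06x + y = 896.
Substituting y = 896 - 1.06x into the first: x(1 - 0.155·1.06) = 540 - 0.155·896.
So x* = 401/0.836 = 480, and then y* = 896 - 1.06·480 = 387.

x* ≈ 480, y* ≈ 387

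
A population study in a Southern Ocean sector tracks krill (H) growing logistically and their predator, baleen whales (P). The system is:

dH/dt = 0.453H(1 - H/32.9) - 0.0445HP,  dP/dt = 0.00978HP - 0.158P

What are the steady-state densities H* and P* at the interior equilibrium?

From dP/dt = 0 with P > 0: 0.00978H* = 0.158, so H* = 16.2.
Substitute into dH/dt = 0: 0.453(1 - 16.2/32.9) = 0.0445P*.
The bracket is 0.509, giving P* = 0.231/0.0445 = 5.18.

H* ≈ 16.2, P* ≈ 5.18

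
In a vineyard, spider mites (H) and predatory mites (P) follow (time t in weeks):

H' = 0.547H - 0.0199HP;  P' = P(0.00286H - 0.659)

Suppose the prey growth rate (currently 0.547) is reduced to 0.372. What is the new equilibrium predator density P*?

At the interior fixed point, setting dH/dt = 0 with H > 0 fixes P* = (prey growth rate)/(HP coefficient) — independent of the other coefficients.
With the change, P* = 0.372/0.0199 = 18.7; it falls from 27.5.

P* ≈ 18.7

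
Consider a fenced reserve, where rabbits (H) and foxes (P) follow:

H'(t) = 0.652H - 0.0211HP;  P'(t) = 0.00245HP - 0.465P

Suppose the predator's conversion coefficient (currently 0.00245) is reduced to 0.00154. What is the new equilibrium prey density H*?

H* ≈ 302

At the interior fixed point, setting dP/dt = 0 with P > 0 fixes H* = (predator death rate)/(HP coefficient) — independent of the other coefficients.
With the change, H* = 0.465/0.00154 = 302; it rises from 190.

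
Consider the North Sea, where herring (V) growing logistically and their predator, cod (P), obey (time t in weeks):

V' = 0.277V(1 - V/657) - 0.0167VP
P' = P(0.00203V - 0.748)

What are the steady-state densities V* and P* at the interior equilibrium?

From dP/dt = 0 with P > 0: 0.00203V* = 0.748, so V* = 368.
Substitute into dV/dt = 0: 0.277(1 - 368/657) = 0.0167P*.
The bracket is 0.439, giving P* = 0.122/0.0167 = 7.28.

V* ≈ 368, P* ≈ 7.28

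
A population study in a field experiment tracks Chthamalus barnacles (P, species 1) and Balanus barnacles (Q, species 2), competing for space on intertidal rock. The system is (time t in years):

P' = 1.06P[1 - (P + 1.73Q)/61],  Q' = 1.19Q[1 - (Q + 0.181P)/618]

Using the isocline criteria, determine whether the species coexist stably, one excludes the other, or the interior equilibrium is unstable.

species 2 excludes species 1

Compare the nullcline intercepts: K1/α12 = 61/1.73 = 35.3 < K2 = 618; K2/α21 = 618/0.181 = 3410 > K1 = 61.
Since the inequalities point opposite ways, species 2 can invade but species 1 cannot.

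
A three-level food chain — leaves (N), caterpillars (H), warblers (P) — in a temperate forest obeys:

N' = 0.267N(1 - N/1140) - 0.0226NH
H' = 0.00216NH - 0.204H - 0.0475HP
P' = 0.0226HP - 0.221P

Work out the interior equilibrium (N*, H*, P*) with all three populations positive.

N* ≈ 196, H* ≈ 9.78, P* ≈ 4.64

From dP/dt = 0: 0.0226H* = 0.221, so H* = 9.78.
From dN/dt = 0: 0.267(1 - N*/1140) = 0.0226·9.78, giving N* = 1140·(1 - 0.828) = 196.
From dH/dt = 0: 0.00216·196 - 0.204 = 0.0475P*, so P* = 0.22/0.0475 = 4.64.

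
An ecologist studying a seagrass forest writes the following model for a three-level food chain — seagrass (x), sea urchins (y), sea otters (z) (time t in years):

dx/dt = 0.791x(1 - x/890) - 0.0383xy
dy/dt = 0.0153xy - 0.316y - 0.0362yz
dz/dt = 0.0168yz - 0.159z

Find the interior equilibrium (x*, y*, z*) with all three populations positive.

From dz/dt = 0: 0.0168y* = 0.159, so y* = 9.46.
From dx/dt = 0: 0.791(1 - x*/890) = 0.0383·9.46, giving x* = 890·(1 - 0.458) = 482.
From dy/dt = 0: 0.0153·482 - 0.316 = 0.0362z*, so z* = 7.06/0.0362 = 195.

x* ≈ 482, y* ≈ 9.46, z* ≈ 195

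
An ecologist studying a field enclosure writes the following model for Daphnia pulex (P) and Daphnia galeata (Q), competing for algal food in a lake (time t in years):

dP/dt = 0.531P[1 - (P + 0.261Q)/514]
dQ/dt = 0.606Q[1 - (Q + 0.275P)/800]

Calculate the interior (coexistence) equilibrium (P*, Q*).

Setting both brackets to zero gives the nullclines P + 0.261Q = 514 and 0.275P + Q = 800.
Substituting Q = 800 - 0.275P into the first: P(1 - 0.261·0.275) = 514 - 0.261·800.
So P* = 305/0.928 = 329, and then Q* = 800 - 0.275·329 = 710.

P* ≈ 329, Q* ≈ 710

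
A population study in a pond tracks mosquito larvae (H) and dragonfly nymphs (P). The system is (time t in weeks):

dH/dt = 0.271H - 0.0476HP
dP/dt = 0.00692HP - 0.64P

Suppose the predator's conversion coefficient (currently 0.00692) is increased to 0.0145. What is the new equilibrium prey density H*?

At the interior fixed point, setting dP/dt = 0 with P > 0 fixes H* = (predator death rate)/(HP coefficient) — independent of the other coefficients.
With the change, H* = 0.64/0.0145 = 44.1; it falls from 92.5.

H* ≈ 44.1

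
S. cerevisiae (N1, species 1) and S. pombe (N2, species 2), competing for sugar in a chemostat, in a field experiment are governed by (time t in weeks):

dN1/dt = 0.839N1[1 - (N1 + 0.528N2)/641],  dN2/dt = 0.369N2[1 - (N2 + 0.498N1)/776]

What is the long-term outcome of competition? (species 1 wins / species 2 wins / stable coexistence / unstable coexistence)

Compare the nullcline intercepts: K1/α12 = 641/0.528 = 1210 > K2 = 776; K2/α21 = 776/0.498 = 1560 > K1 = 641.
Since both inequalities hold, each species can invade when rare, so the interior equilibrium is stable.

stable coexistence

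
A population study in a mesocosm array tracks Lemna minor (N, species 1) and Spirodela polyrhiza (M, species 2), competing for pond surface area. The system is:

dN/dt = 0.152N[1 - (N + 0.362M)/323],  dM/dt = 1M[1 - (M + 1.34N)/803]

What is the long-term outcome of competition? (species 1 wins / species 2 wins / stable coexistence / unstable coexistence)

Compare the nullcline intercepts: K1/α12 = 323/0.362 = 892 > K2 = 803; K2/α21 = 803/1.34 = 599 > K1 = 323.
Since both inequalities hold, each species can invade when rare, so the interior equilibrium is stable.

stable coexistence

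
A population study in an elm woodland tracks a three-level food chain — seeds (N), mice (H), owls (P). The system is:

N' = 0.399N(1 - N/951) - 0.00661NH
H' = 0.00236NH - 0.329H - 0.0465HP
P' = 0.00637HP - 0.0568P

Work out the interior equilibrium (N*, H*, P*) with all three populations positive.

N* ≈ 811, H* ≈ 8.92, P* ≈ 34.1

From dP/dt = 0: 0.00637H* = 0.0568, so H* = 8.92.
From dN/dt = 0: 0.399(1 - N*/951) = 0.00661·8.92, giving N* = 951·(1 - 0.148) = 811.
From dH/dt = 0: 0.00236·811 - 0.329 = 0.0465P*, so P* = 1.58/0.0465 = 34.1.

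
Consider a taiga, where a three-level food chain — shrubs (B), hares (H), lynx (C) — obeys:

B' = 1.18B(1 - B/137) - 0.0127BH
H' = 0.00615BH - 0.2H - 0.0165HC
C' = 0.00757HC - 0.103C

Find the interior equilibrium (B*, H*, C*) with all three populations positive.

From dC/dt = 0: 0.00757H* = 0.103, so H* = 13.6.
From dB/dt = 0: 1.18(1 - B*/137) = 0.0127·13.6, giving B* = 137·(1 - 0.146) = 117.
From dH/dt = 0: 0.00615·117 - 0.2 = 0.0165C*, so C* = 0.519/0.0165 = 31.5.

B* ≈ 117, H* ≈ 13.6, C* ≈ 31.5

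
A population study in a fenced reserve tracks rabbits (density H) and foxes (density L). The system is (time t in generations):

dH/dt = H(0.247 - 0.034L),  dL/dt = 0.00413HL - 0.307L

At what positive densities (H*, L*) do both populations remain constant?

Set dL/dt = 0 with L > 0: 0.00413H - 0.307 = 0, so H* = 0.307/0.00413 = 74.3.
Set dH/dt = 0 with H > 0: 0.247 - 0.034L = 0, so L* = 0.247/0.034 = 7.26.

H* ≈ 74.3, L* ≈ 7.26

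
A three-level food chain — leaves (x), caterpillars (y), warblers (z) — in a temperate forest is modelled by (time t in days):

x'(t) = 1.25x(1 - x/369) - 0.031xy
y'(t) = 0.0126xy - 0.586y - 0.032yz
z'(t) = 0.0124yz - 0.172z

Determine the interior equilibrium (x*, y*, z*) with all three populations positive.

From dz/dt = 0: 0.0124y* = 0.172, so y* = 13.9.
From dx/dt = 0: 1.25(1 - x*/369) = 0.031·13.9, giving x* = 369·(1 - 0.344) = 242.
From dy/dt = 0: 0.0126·242 - 0.586 = 0.032z*, so z* = 2.46/0.032 = 77.

x* ≈ 242, y* ≈ 13.9, z* ≈ 77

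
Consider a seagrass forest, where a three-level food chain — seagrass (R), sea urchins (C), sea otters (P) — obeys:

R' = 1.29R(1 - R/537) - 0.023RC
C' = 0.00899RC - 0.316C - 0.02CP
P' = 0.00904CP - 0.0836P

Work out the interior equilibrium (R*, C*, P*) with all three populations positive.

From dP/dt = 0: 0.00904C* = 0.0836, so C* = 9.25.
From dR/dt = 0: 1.29(1 - R*/537) = 0.023·9.25, giving R* = 537·(1 - 0.165) = 448.
From dC/dt = 0: 0.00899·448 - 0.316 = 0.02P*, so P* = 3.72/0.02 = 186.

R* ≈ 448, C* ≈ 9.25, P* ≈ 186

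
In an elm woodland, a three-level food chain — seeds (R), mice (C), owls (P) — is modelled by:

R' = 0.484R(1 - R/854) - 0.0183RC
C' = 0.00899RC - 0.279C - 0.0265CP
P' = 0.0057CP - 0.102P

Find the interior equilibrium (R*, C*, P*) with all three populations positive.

R* ≈ 276, C* ≈ 17.9, P* ≈ 83.2

From dP/dt = 0: 0.0057C* = 0.102, so C* = 17.9.
From dR/dt = 0: 0.484(1 - R*/854) = 0.0183·17.9, giving R* = 854·(1 - 0.677) = 276.
From dC/dt = 0: 0.00899·276 - 0.279 = 0.0265P*, so P* = 2.2/0.0265 = 83.2.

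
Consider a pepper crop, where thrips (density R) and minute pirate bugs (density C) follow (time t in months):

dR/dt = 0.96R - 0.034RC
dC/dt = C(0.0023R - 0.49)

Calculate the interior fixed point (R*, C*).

Set dC/dt = 0 with C > 0: 0.0023R - 0.49 = 0, so R* = 0.49/0.0023 = 213.
Set dR/dt = 0 with R > 0: 0.96 - 0.034C = 0, so C* = 0.96/0.034 = 28.2.

R* ≈ 213, C* ≈ 28.2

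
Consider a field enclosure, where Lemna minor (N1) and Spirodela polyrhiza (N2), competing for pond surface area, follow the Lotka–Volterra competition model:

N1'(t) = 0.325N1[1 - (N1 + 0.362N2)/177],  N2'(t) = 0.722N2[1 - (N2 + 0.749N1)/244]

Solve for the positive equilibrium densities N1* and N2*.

Setting both brackets to zero gives the nullclines N1 + 0.362N2 = 177 and 0.749N1 + N2 = 244.
Substituting N2 = 244 - 0.749N1 into the first: N1(1 - 0.362·0.749) = 177 - 0.362·244.
So N1* = 88.7/0.729 = 122, and then N2* = 244 - 0.749·122 = 153.

N1* ≈ 122, N2* ≈ 153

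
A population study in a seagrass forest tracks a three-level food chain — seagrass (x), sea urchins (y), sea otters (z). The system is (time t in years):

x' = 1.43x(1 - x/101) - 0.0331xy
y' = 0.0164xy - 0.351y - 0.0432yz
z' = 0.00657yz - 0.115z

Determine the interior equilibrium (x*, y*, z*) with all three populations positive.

From dz/dt = 0: 0.00657y* = 0.115, so y* = 17.5.
From dx/dt = 0: 1.43(1 - x*/101) = 0.0331·17.5, giving x* = 101·(1 - 0.405) = 60.1.
From dy/dt = 0: 0.0164·60.1 - 0.351 = 0.0432z*, so z* = 0.634/0.0432 = 14.7.

x* ≈ 60.1, y* ≈ 17.5, z* ≈ 14.7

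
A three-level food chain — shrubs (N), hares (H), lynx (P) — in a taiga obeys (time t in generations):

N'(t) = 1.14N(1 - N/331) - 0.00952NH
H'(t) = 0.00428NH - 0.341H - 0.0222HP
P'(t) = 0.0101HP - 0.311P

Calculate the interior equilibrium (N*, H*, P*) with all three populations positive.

From dP/dt = 0: 0.0101H* = 0.311, so H* = 30.8.
From dN/dt = 0: 1.14(1 - N*/331) = 0.00952·30.8, giving N* = 331·(1 - 0.257) = 246.
From dH/dt = 0: 0.00428·246 - 0.341 = 0.0222P*, so P* = 0.711/0.0222 = 32.

N* ≈ 246, H* ≈ 30.8, P* ≈ 32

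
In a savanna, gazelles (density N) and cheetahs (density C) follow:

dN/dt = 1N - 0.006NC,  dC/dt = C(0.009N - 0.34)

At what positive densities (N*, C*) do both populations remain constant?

N* ≈ 37.8, C* ≈ 167

Set dC/dt = 0 with C > 0: 0.009N - 0.34 = 0, so N* = 0.34/0.009 = 37.8.
Set dN/dt = 0 with N > 0: 1 - 0.006C = 0, so C* = 1/0.006 = 167.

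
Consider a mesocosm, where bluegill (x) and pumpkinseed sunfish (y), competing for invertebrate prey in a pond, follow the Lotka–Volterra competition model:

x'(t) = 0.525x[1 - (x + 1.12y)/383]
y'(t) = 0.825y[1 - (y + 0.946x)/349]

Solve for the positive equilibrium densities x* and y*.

x* ≈ 132, y* ≈ 224

Setting both brackets to zero gives the nullclines x + 1.12y = 383 and 0.946x + y = 349.
Substituting y = 349 - 0.946x into the first: x(1 - 1.12·0.946) = 383 - 1.12·349.
So x* = -7.88/-0.0595 = 132, and then y* = 349 - 0.946·132 = 224.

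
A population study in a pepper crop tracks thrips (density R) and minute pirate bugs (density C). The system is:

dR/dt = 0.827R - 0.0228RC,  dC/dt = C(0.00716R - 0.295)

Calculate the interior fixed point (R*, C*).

Set dC/dt = 0 with C > 0: 0.00716R - 0.295 = 0, so R* = 0.295/0.00716 = 41.2.
Set dR/dt = 0 with R > 0: 0.827 - 0.0228C = 0, so C* = 0.827/0.0228 = 36.3.

R* ≈ 41.2, C* ≈ 36.3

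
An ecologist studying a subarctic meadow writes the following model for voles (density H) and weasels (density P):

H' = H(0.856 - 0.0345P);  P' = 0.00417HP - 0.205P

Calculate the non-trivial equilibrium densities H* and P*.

H* ≈ 49.2, P* ≈ 24.8

Set dP/dt = 0 with P > 0: 0.00417H - 0.205 = 0, so H* = 0.205/0.00417 = 49.2.
Set dH/dt = 0 with H > 0: 0.856 - 0.0345P = 0, so P* = 0.856/0.0345 = 24.8.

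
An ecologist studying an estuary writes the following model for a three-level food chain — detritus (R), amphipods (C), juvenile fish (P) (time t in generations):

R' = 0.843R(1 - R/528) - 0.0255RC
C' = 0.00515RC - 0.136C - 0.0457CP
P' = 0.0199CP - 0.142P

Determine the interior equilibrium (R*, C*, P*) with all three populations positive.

R* ≈ 414, C* ≈ 7.14, P* ≈ 43.7

From dP/dt = 0: 0.0199C* = 0.142, so C* = 7.14.
From dR/dt = 0: 0.843(1 - R*/528) = 0.0255·7.14, giving R* = 528·(1 - 0.216) = 414.
From dC/dt = 0: 0.00515·414 - 0.136 = 0.0457P*, so P* = 2/0.0457 = 43.7.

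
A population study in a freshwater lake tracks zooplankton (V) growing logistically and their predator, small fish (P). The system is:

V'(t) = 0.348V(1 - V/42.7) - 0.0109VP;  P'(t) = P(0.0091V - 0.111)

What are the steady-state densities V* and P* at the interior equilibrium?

V* ≈ 12.2, P* ≈ 22.8

From dP/dt = 0 with P > 0: 0.0091V* = 0.111, so V* = 12.2.
Substitute into dV/dt = 0: 0.348(1 - 12.2/42.7) = 0.0109P*.
The bracket is 0.714, giving P* = 0.249/0.0109 = 22.8.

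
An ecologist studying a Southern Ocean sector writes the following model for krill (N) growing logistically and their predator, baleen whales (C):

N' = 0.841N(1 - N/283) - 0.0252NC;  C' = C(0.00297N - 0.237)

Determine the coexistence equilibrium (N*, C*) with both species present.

From dC/dt = 0 with C > 0: 0.00297N* = 0.237, so N* = 79.8.
Substitute into dN/dt = 0: 0.841(1 - 79.8/283) = 0.0252C*.
The bracket is 0.718, giving C* = 0.604/0.0252 = 24.

N* ≈ 79.8, C* ≈ 24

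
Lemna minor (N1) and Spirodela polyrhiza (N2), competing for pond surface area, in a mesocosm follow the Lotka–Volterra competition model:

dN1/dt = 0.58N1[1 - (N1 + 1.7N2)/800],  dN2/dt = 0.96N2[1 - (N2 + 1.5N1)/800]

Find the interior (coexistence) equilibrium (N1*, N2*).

Setting both brackets to zero gives the nullclines N1 + 1.7N2 = 800 and 1.5N1 + N2 = 800.
Substituting N2 = 800 - 1.5N1 into the first: N1(1 - 1.7·1.5) = 800 - 1.7·800.
So N1* = -560/-1.55 = 361, and then N2* = 800 - 1.5·361 = 258.

N1* ≈ 361, N2* ≈ 258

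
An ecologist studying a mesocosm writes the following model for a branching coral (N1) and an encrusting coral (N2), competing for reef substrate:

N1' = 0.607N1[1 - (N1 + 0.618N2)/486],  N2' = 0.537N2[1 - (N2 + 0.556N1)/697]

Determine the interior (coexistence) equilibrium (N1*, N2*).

Setting both brackets to zero gives the nullclines N1 + 0.618N2 = 486 and 0.556N1 + N2 = 697.
Substituting N2 = 697 - 0.556N1 into the first: N1(1 - 0.618·0.556) = 486 - 0.618·697.
So N1* = 55.3/0.656 = 84.2, and then N2* = 697 - 0.556·84.2 = 650.

N1* ≈ 84.2, N2* ≈ 650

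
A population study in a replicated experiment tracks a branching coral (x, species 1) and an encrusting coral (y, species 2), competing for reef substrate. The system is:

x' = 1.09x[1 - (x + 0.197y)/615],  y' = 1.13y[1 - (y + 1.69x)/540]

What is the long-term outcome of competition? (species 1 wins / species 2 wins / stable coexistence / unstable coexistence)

Compare the nullcline intercepts: K1/α12 = 615/0.197 = 3120 > K2 = 540; K2/α21 = 540/1.69 = 320 < K1 = 615.
Since the inequalities point opposite ways, species 1 can invade but species 2 cannot.

species 1 excludes species 2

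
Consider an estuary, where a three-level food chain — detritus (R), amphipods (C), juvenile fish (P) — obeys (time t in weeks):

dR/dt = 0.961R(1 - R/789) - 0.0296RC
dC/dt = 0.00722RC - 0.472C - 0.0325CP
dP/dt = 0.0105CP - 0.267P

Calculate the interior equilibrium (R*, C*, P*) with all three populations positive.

From dP/dt = 0: 0.0105C* = 0.267, so C* = 25.4.
From dR/dt = 0: 0.961(1 - R*/789) = 0.0296·25.4, giving R* = 789·(1 - 0.783) = 171.
From dC/dt = 0: 0.00722·171 - 0.472 = 0.0325P*, so P* = 0.763/0.0325 = 23.5.

R* ≈ 171, C* ≈ 25.4, P* ≈ 23.5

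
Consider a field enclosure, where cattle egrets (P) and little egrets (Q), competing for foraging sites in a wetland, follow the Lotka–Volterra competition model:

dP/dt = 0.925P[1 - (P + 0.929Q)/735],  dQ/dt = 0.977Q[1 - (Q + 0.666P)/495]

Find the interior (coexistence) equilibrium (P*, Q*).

Setting both brackets to zero gives the nullclines P + 0.929Q = 735 and 0.666P + Q = 495.
Substituting Q = 495 - 0.666P into the first: P(1 - 0.929·0.666) = 735 - 0.929·495.
So P* = 275/0.381 = 722, and then Q* = 495 - 0.666·722 = 14.4.

P* ≈ 722, Q* ≈ 14.4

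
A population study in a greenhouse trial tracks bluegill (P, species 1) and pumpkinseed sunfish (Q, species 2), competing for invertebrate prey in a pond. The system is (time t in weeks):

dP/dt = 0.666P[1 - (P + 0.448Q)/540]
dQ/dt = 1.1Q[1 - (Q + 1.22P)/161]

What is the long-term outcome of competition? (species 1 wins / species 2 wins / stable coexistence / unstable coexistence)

Compare the nullcline intercepts: K1/α12 = 540/0.448 = 1210 > K2 = 161; K2/α21 = 161/1.22 = 132 < K1 = 540.
Since the inequalities point opposite ways, species 1 can invade but species 2 cannot.

species 1 excludes species 2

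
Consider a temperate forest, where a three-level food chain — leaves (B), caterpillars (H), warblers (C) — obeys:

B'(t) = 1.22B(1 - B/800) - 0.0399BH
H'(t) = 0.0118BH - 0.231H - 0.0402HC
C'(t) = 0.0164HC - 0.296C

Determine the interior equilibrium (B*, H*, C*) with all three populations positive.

B* ≈ 328, H* ≈ 18, C* ≈ 90.5

From dC/dt = 0: 0.0164H* = 0.296, so H* = 18.
From dB/dt = 0: 1.22(1 - B*/800) = 0.0399·18, giving B* = 800·(1 - 0.59) = 328.
From dH/dt = 0: 0.0118·328 - 0.231 = 0.0402C*, so C* = 3.64/0.0402 = 90.5.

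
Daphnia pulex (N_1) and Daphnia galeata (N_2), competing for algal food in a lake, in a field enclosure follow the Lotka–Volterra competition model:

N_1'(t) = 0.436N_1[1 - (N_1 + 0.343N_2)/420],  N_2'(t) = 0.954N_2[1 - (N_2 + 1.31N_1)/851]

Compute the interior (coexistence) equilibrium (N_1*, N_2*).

N_1* ≈ 233, N_2* ≈ 546

Setting both brackets to zero gives the nullclines N_1 + 0.343N_2 = 420 and 1.31N_1 + N_2 = 851.
Substituting N_2 = 851 - 1.31N_1 into the first: N_1(1 - 0.343·1.31) = 420 - 0.343·851.
So N_1* = 128/0.551 = 233, and then N_2* = 851 - 1.31·233 = 546.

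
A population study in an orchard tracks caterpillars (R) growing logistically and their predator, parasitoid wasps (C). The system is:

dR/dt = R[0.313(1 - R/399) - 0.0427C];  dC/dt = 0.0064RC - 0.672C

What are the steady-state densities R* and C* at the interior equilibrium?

From dC/dt = 0 with C > 0: 0.0064R* = 0.672, so R* = 105.
Substitute into dR/dt = 0: 0.313(1 - 105/399) = 0.0427C*.
The bracket is 0.737, giving C* = 0.231/0.0427 = 5.4.

R* ≈ 105, C* ≈ 5.4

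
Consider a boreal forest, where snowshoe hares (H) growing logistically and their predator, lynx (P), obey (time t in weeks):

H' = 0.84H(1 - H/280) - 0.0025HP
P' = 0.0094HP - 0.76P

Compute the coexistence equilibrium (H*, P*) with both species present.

From dP/dt = 0 with P > 0: 0.0094H* = 0.76, so H* = 80.9.
Substitute into dH/dt = 0: 0.84(1 - 80.9/280) = 0.0025P*.
The bracket is 0.711, giving P* = 0.597/0.0025 = 239.

H* ≈ 80.9, P* ≈ 239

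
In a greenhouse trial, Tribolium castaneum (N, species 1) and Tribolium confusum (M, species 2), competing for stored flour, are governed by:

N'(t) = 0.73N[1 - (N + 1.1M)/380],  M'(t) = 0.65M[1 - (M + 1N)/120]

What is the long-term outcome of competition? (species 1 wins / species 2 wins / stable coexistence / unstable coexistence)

species 1 excludes species 2

Compare the nullcline intercepts: K1/α12 = 380/1.1 = 345 > K2 = 120; K2/α21 = 120/1 = 120 < K1 = 380.
Since the inequalities point opposite ways, species 1 can invade but species 2 cannot.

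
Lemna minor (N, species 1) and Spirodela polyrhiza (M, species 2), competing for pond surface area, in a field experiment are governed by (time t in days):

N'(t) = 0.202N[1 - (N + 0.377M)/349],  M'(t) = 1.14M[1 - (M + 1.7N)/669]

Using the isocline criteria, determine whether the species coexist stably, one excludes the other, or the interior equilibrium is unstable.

stable coexistence

Compare the nullcline intercepts: K1/α12 = 349/0.377 = 926 > K2 = 669; K2/α21 = 669/1.7 = 394 > K1 = 349.
Since both inequalities hold, each species can invade when rare, so the interior equilibrium is stable.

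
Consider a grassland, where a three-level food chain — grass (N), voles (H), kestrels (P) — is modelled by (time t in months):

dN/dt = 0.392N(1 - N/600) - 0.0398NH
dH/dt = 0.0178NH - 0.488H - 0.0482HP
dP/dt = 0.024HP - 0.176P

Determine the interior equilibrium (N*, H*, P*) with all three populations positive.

From dP/dt = 0: 0.024H* = 0.176, so H* = 7.33.
From dN/dt = 0: 0.392(1 - N*/600) = 0.0398·7.33, giving N* = 600·(1 - 0.745) = 153.
From dH/dt = 0: 0.0178·153 - 0.488 = 0.0482P*, so P* = 2.24/0.0482 = 46.5.

N* ≈ 153, H* ≈ 7.33, P* ≈ 46.5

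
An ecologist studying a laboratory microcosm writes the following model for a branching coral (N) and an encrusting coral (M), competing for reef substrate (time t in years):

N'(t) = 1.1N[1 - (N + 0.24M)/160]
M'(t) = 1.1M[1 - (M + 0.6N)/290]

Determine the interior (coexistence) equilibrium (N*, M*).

N* ≈ 106, M* ≈ 227

Setting both brackets to zero gives the nullclines N + 0.24M = 160 and 0.6N + M = 290.
Substituting M = 290 - 0.6N into the first: N(1 - 0.24·0.6) = 160 - 0.24·290.
So N* = 90.4/0.856 = 106, and then M* = 290 - 0.6·106 = 227.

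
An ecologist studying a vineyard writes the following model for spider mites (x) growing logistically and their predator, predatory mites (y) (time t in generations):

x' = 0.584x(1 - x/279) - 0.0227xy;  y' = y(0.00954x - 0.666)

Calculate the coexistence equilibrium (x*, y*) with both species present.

x* ≈ 69.8, y* ≈ 19.3

From dy/dt = 0 with y > 0: 0.00954x* = 0.666, so x* = 69.8.
Substitute into dx/dt = 0: 0.584(1 - 69.8/279) = 0.0227y*.
The bracket is 0.75, giving y* = 0.438/0.0227 = 19.3.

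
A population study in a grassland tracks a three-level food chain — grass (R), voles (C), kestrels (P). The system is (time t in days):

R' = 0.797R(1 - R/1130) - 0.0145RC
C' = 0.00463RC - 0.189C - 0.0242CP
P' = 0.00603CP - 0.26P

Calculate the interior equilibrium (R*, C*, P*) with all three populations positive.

From dP/dt = 0: 0.00603C* = 0.26, so C* = 43.1.
From dR/dt = 0: 0.797(1 - R*/1130) = 0.0145·43.1, giving R* = 1130·(1 - 0.784) = 244.
From dC/dt = 0: 0.00463·244 - 0.189 = 0.0242P*, so P* = 0.939/0.0242 = 38.8.

R* ≈ 244, C* ≈ 43.1, P* ≈ 38.8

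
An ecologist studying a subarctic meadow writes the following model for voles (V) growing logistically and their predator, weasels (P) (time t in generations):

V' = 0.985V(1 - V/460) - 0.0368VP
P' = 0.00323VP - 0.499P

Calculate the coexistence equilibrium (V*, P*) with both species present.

From dP/dt = 0 with P > 0: 0.00323V* = 0.499, so V* = 154.
Substitute into dV/dt = 0: 0.985(1 - 154/460) = 0.0368P*.
The bracket is 0.664, giving P* = 0.654/0.0368 = 17.8.

V* ≈ 154, P* ≈ 17.8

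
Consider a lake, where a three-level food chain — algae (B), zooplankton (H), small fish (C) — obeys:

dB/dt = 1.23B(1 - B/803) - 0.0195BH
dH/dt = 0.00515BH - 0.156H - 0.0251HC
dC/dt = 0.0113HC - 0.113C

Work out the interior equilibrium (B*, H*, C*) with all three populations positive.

B* ≈ 676, H* ≈ 10, C* ≈ 132

From dC/dt = 0: 0.0113H* = 0.113, so H* = 10.
From dB/dt = 0: 1.23(1 - B*/803) = 0.0195·10, giving B* = 803·(1 - 0.159) = 676.
From dH/dt = 0: 0.00515·676 - 0.156 = 0.0251C*, so C* = 3.32/0.0251 = 132.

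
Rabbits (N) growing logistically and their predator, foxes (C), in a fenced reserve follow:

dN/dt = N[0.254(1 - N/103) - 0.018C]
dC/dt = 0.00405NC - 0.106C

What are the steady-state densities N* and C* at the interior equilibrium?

From dC/dt = 0 with C > 0: 0.00405N* = 0.106, so N* = 26.2.
Substitute into dN/dt = 0: 0.254(1 - 26.2/103) = 0.018C*.
The bracket is 0.746, giving C* = 0.189/0.018 = 10.5.

N* ≈ 26.2, C* ≈ 10.5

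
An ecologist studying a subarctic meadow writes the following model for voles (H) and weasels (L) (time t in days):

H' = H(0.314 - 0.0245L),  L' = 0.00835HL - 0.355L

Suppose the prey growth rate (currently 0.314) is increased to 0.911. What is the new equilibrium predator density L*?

L* ≈ 37.2

At the interior fixed point, setting dH/dt = 0 with H > 0 fixes L* = (prey growth rate)/(HL coefficient) — independent of the other coefficients.
With the change, L* = 0.911/0.0245 = 37.2; it rises from 12.8.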